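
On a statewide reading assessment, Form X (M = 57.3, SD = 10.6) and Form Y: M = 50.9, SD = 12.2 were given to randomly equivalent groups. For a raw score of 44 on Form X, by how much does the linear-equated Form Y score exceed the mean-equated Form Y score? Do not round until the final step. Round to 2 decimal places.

Mean-equated: 44 + (50.9 − 57.3) = 37.60
Linear-equated: (12.2/10.6)(44 − 57.3) + 50.9 = 35.592
Difference = 35.592 − 37.60 = -2.01

-2.01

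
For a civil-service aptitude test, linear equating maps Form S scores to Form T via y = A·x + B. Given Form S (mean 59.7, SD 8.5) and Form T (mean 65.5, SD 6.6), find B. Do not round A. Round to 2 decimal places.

19.14

A = SD_Y / SD_X = 6.6 / 8.5 = 0.776471
B = M_Y − A·M_X = 65.5 − 0.776471 × 59.7 = 19.14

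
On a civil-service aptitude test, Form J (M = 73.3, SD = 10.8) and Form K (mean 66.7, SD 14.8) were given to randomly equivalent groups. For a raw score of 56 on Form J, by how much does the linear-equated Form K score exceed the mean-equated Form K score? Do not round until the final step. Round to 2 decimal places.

-6.41

Mean-equated: 56 + (66.7 − 73.3) = 49.40
Linear-equated: (14.8/10.8)(56 − 73.3) + 66.7 = 42.993
Difference = 42.993 − 49.40 = -6.41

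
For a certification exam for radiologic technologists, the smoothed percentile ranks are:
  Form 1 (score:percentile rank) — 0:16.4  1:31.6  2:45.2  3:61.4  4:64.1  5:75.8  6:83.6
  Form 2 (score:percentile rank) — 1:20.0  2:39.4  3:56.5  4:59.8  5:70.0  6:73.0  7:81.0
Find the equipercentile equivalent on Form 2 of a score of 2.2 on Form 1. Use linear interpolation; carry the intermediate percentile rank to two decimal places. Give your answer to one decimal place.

2.5

PR of 2.2 on Form 1: 45.2 + (2.2 − 2)/(3 − 2) × (61.4 − 45.2) = 48.44
On Form 2, PR 48.44 falls between score 2 (PR 39.4) and 3 (PR 56.5).
Interpolate: 2 + (48.44 − 39.4)/(56.5 − 39.4) × (3 − 2) = 2.5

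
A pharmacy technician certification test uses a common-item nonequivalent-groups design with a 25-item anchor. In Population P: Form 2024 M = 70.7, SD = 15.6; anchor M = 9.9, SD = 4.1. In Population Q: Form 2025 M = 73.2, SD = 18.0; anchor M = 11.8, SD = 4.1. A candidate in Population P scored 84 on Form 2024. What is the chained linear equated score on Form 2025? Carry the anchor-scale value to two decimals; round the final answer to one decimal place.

80.2

Form 2024 → anchor (Population P): v = (4.1/15.6)(84 − 70.7) + 9.9 = 13.40
anchor → Form 2025 (Population Q): y = (18.0/4.1)(13.40 − 11.8) + 73.2 = 80.2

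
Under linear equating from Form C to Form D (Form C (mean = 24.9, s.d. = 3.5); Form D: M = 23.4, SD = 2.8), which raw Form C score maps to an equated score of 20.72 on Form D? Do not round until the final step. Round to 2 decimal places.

Invert y = (SD_Y/SD_X)(x − M_X) + M_Y:
x = (SD_X/SD_Y)(y − M_Y) + M_X = (3.5/2.8)(20.72 − 23.4) + 24.9
x = 1.250000 × -2.680 + 24.9 = 21.55

21.55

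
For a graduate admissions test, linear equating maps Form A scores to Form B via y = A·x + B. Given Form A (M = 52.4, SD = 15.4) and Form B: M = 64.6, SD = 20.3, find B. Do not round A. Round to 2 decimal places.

A = SD_Y / SD_X = 20.3 / 15.4 = 1.318182
B = M_Y − A·M_X = 64.6 − 1.318182 × 52.4 = -4.47

-4.47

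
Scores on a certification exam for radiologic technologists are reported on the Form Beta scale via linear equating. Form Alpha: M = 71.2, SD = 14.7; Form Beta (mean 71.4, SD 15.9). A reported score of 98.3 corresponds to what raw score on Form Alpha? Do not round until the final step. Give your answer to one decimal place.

Invert y = (SD_Y/SD_X)(x − M_X) + M_Y:
x = (SD_X/SD_Y)(y − M_Y) + M_X = (14.7/15.9)(98.3 − 71.4) + 71.2
x = 0.924528 × 26.900 + 71.2 = 96.1

96.1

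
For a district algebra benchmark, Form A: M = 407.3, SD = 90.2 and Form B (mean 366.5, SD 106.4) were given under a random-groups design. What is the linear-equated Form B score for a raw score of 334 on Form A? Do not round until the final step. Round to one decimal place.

280.0

Linear equating: y = (SD_Y/SD_X)(x − M_X) + M_Y
y = (106.4/90.2)(334 − 407.3) + 366.5
y = 1.179601 × -73.3 + 366.5 = -86.4647 + 366.5 = 280.0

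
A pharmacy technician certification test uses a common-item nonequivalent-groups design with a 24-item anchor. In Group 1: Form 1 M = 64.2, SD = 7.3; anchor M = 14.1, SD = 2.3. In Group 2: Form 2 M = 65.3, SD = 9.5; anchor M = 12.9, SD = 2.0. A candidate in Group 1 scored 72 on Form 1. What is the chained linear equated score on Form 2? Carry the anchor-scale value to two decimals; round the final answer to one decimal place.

82.7

Form 1 → anchor (Group 1): v = (2.3/7.3)(72 − 64.2) + 14.1 = 16.56
anchor → Form 2 (Group 2): y = (9.5/2.0)(16.56 − 12.9) + 65.3 = 82.7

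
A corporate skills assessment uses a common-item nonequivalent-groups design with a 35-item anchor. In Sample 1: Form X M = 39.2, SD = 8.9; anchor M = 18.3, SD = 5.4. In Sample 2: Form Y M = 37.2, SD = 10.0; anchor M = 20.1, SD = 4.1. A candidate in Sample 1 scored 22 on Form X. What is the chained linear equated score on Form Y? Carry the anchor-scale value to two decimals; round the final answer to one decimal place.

7.3

Form X → anchor (Sample 1): v = (5.4/8.9)(22 − 39.2) + 18.3 = 7.86
anchor → Form Y (Sample 2): y = (10.0/4.1)(7.86 − 20.1) + 37.2 = 7.3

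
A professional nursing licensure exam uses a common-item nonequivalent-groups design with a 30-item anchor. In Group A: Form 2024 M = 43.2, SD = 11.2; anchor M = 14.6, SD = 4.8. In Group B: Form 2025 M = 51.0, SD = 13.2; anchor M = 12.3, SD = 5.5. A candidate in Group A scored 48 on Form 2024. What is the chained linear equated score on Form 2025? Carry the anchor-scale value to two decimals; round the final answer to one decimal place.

61.5

Form 2024 → anchor (Group A): v = (4.8/11.2)(48 − 43.2) + 14.6 = 16.66
anchor → Form 2025 (Group B): y = (13.2/5.5)(16.66 − 12.3) + 51.0 = 61.5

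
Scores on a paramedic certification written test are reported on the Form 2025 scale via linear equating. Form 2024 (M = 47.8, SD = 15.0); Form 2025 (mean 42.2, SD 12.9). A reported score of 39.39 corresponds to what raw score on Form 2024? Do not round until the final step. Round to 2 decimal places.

44.53

Invert y = (SD_Y/SD_X)(x − M_X) + M_Y:
x = (SD_X/SD_Y)(y − M_Y) + M_X = (15.0/12.9)(39.39 − 42.2) + 47.8
x = 1.162791 × -2.810 + 47.8 = 44.53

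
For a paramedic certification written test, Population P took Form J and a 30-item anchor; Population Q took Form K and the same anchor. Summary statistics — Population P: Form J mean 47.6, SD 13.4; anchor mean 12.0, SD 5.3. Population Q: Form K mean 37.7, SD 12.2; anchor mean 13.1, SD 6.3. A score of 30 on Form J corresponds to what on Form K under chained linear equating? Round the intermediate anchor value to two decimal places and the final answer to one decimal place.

Form J → anchor (Population P): v = (5.3/13.4)(30 − 47.6) + 12.0 = 5.04
anchor → Form K (Population Q): y = (12.2/6.3)(5.04 − 13.1) + 37.7 = 22.1

22.1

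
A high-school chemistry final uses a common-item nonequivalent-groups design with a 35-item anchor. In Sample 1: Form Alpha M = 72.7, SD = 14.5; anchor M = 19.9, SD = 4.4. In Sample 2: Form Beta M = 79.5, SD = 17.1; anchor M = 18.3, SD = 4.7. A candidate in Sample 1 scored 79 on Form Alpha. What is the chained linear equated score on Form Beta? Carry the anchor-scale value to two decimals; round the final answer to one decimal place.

92.3

Form Alpha → anchor (Sample 1): v = (4.4/14.5)(79 − 72.7) + 19.9 = 21.81
anchor → Form Beta (Sample 2): y = (17.1/4.7)(21.81 − 18.3) + 79.5 = 92.3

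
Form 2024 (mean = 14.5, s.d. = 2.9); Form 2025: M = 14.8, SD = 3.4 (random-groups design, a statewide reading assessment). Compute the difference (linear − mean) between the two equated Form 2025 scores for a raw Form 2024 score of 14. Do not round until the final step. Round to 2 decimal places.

-0.09

Mean-equated: 14 + (14.8 − 14.5) = 14.30
Linear-equated: (3.4/2.9)(14 − 14.5) + 14.8 = 14.214
Difference = 14.214 − 14.30 = -0.09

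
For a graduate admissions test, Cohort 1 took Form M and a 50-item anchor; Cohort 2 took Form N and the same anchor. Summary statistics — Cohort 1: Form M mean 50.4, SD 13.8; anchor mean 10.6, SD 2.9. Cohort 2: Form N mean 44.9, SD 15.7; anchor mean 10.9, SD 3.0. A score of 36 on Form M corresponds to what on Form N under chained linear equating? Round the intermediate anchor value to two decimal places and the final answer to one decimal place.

27.5

Form M → anchor (Cohort 1): v = (2.9/13.8)(36 − 50.4) + 10.6 = 7.57
anchor → Form N (Cohort 2): y = (15.7/3.0)(7.57 − 10.9) + 44.9 = 27.5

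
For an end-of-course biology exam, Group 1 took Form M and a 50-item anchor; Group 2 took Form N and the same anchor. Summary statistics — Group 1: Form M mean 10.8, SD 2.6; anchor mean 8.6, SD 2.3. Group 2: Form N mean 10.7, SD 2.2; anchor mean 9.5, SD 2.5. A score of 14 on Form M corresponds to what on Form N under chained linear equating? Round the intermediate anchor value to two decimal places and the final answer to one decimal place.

Form M → anchor (Group 1): v = (2.3/2.6)(14 − 10.8) + 8.6 = 11.43
anchor → Form N (Group 2): y = (2.2/2.5)(11.43 − 9.5) + 10.7 = 12.4

12.4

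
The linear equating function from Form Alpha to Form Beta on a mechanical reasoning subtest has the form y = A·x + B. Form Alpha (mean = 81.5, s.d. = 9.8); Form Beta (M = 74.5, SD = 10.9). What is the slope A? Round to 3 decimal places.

1.112

A = SD_Y / SD_X = 10.9 / 9.8 = 1.112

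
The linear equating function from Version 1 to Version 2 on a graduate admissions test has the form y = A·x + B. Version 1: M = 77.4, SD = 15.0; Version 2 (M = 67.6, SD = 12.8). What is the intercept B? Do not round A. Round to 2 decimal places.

A = SD_Y / SD_X = 12.8 / 15.0 = 0.853333
B = M_Y − A·M_X = 67.6 − 0.853333 × 77.4 = 1.55

1.55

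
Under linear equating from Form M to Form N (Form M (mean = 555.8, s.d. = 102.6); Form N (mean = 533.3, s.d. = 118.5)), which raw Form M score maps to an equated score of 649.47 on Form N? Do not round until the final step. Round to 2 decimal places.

Invert y = (SD_Y/SD_X)(x − M_X) + M_Y:
x = (SD_X/SD_Y)(y − M_Y) + M_X = (102.6/118.5)(649.47 − 533.3) + 555.8
x = 0.865823 × 116.170 + 555.8 = 656.38

656.38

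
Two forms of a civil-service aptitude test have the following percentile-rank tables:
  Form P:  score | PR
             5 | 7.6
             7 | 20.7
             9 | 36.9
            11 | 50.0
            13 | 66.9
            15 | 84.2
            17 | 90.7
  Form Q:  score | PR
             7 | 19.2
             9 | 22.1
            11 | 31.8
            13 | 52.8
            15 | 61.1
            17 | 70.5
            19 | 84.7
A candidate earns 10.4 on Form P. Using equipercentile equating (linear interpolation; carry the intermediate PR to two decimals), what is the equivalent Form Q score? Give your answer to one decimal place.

12.4

PR of 10.4 on Form P: 36.9 + (10.4 − 9)/(11 − 9) × (50.0 − 36.9) = 46.07
On Form Q, PR 46.07 falls between score 11 (PR 31.8) and 13 (PR 52.8).
Interpolate: 11 + (46.07 − 31.8)/(52.8 − 31.8) × (13 − 11) = 12.4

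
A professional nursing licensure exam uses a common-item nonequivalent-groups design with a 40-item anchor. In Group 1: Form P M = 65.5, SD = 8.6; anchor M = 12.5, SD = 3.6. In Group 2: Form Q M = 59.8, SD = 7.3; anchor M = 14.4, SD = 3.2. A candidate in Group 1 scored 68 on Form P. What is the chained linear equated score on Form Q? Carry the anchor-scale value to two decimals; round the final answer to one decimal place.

57.9

Form P → anchor (Group 1): v = (3.6/8.6)(68 − 65.5) + 12.5 = 13.55
anchor → Form Q (Group 2): y = (7.3/3.2)(13.55 − 14.4) + 59.8 = 57.9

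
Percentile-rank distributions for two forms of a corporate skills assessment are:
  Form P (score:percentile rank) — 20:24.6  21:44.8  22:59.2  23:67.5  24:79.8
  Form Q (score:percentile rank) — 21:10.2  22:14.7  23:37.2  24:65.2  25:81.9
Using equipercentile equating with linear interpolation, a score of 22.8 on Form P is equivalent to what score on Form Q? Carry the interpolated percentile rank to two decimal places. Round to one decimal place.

PR of 22.8 on Form P: 59.2 + (22.8 − 22)/(23 − 22) × (67.5 − 59.2) = 65.84
On Form Q, PR 65.84 falls between score 24 (PR 65.2) and 25 (PR 81.9).
Interpolate: 24 + (65.84 − 65.2)/(81.9 − 65.2) × (25 − 24) = 24.0

24.0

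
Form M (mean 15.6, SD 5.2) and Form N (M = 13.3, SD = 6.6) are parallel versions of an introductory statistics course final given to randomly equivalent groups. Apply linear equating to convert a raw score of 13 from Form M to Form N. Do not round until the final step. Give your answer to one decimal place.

Linear equating: y = (SD_Y/SD_X)(x − M_X) + M_Y
y = (6.6/5.2)(13 − 15.6) + 13.3
y = 1.269231 × -2.6 + 13.3 = -3.3000 + 13.3 = 10.0

10.0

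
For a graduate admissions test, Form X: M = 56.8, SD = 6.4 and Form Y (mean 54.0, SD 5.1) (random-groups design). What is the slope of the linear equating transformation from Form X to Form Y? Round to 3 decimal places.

A = SD_Y / SD_X = 5.1 / 6.4 = 0.797

0.797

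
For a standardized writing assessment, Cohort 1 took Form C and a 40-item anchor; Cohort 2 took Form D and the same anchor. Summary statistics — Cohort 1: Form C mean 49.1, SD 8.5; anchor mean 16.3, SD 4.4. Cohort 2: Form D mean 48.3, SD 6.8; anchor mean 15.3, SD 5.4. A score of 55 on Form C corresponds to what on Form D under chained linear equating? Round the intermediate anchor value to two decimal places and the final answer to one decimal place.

53.4

Form C → anchor (Cohort 1): v = (4.4/8.5)(55 − 49.1) + 16.3 = 19.35
anchor → Form D (Cohort 2): y = (6.8/5.4)(19.35 − 15.3) + 48.3 = 53.4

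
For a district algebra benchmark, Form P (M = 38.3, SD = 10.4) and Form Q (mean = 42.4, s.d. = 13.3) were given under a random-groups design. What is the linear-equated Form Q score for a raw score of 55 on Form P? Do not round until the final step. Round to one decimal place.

63.8

Linear equating: y = (SD_Y/SD_X)(x − M_X) + M_Y
y = (13.3/10.4)(55 − 38.3) + 42.4
y = 1.278846 × 16.7 + 42.4 = 21.3567 + 42.4 = 63.8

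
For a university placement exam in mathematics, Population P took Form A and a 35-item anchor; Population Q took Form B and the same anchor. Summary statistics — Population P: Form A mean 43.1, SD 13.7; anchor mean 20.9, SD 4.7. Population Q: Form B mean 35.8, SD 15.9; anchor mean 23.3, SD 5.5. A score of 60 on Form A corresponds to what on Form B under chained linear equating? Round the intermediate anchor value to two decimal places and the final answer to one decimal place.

Form A → anchor (Population P): v = (4.7/13.7)(60 − 43.1) + 20.9 = 26.70
anchor → Form B (Population Q): y = (15.9/5.5)(26.70 − 23.3) + 35.8 = 45.6

45.6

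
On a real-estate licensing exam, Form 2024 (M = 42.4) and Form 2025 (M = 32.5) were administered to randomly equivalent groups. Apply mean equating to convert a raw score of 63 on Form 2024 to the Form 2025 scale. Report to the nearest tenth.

Mean equating: y = x + (M_Y − M_X) = 63 + (32.5 − 42.4) = 53.1

53.1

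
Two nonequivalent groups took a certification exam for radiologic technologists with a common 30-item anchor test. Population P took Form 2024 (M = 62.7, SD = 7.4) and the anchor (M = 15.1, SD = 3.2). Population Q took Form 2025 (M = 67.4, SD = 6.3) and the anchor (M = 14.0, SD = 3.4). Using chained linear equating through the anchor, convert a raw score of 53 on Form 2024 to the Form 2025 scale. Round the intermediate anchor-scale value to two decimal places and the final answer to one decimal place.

61.7

Form 2024 → anchor (Population P): v = (3.2/7.4)(53 − 62.7) + 15.1 = 10.91
anchor → Form 2025 (Population Q): y = (6.3/3.4)(10.91 − 14.0) + 67.4 = 61.7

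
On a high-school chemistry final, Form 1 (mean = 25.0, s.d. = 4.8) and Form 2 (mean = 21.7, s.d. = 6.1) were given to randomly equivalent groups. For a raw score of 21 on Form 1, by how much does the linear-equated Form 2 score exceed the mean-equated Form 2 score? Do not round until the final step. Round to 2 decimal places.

-1.08

Mean-equated: 21 + (21.7 − 25.0) = 17.70
Linear-equated: (6.1/4.8)(21 − 25.0) + 21.7 = 16.617
Difference = 16.617 − 17.70 = -1.08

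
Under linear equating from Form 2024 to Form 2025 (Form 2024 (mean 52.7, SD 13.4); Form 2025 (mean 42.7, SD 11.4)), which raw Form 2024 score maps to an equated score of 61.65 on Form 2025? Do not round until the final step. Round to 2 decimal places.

74.97

Invert y = (SD_Y/SD_X)(x − M_X) + M_Y:
x = (SD_X/SD_Y)(y − M_Y) + M_X = (13.4/11.4)(61.65 − 42.7) + 52.7
x = 1.175439 × 18.950 + 52.7 = 74.97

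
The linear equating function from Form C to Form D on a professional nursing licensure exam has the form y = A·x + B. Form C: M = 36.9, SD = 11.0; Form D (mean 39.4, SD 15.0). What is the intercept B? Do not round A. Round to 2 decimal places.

-10.92

A = SD_Y / SD_X = 15.0 / 11.0 = 1.363636
B = M_Y − A·M_X = 39.4 − 1.363636 × 36.9 = -10.92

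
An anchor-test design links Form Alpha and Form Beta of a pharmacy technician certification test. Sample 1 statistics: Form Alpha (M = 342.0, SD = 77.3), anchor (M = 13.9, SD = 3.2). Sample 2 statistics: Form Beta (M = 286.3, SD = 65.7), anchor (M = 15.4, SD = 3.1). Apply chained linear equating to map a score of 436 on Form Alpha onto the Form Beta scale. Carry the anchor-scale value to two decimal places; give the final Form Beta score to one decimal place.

Form Alpha → anchor (Sample 1): v = (3.2/77.3)(436 − 342.0) + 13.9 = 17.79
anchor → Form Beta (Sample 2): y = (65.7/3.1)(17.79 − 15.4) + 286.3 = 337.0

337.0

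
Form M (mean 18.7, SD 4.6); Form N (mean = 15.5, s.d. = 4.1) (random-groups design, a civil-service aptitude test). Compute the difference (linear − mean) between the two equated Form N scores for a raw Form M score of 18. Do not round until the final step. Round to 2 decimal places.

Mean-equated: 18 + (15.5 − 18.7) = 14.80
Linear-equated: (4.1/4.6)(18 − 18.7) + 15.5 = 14.876
Difference = 14.876 − 14.80 = 0.08

0.08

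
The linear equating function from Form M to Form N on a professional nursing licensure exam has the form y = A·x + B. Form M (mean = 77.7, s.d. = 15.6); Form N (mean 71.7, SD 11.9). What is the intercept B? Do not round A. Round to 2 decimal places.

12.43

A = SD_Y / SD_X = 11.9 / 15.6 = 0.762821
B = M_Y − A·M_X = 71.7 − 0.762821 × 77.7 = 12.43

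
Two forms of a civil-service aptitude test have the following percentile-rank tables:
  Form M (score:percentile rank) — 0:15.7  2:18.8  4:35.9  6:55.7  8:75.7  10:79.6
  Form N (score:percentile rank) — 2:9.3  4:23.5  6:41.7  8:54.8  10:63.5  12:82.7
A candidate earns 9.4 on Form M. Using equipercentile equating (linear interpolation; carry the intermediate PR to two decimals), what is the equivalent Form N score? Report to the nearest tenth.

11.6

PR of 9.4 on Form M: 75.7 + (9.4 − 8)/(10 − 8) × (79.6 − 75.7) = 78.43
On Form N, PR 78.43 falls between score 10 (PR 63.5) and 12 (PR 82.7).
Interpolate: 10 + (78.43 − 63.5)/(82.7 − 63.5) × (12 − 10) = 11.6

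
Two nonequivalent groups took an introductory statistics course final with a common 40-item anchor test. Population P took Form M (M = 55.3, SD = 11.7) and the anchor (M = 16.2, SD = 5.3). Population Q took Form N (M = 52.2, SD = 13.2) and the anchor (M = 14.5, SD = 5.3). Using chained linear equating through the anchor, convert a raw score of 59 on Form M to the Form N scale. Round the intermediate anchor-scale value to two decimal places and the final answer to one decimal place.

Form M → anchor (Population P): v = (5.3/11.7)(59 − 55.3) + 16.2 = 17.88
anchor → Form N (Population Q): y = (13.2/5.3)(17.88 − 14.5) + 52.2 = 60.6

60.6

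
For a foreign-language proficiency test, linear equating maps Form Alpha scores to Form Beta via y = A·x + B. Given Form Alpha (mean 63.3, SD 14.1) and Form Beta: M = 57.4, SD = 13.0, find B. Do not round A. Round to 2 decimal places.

A = SD_Y / SD_X = 13.0 / 14.1 = 0.921986
B = M_Y − A·M_X = 57.4 − 0.921986 × 63.3 = -0.96

-0.96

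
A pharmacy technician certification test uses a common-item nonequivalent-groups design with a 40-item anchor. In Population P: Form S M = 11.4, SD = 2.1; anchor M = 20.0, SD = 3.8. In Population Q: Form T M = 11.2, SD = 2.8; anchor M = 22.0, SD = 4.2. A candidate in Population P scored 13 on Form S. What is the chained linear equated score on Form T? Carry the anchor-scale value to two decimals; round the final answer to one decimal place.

11.8

Form S → anchor (Population P): v = (3.8/2.1)(13 − 11.4) + 20.0 = 22.90
anchor → Form T (Population Q): y = (2.8/4.2)(22.90 − 22.0) + 11.2 = 11.8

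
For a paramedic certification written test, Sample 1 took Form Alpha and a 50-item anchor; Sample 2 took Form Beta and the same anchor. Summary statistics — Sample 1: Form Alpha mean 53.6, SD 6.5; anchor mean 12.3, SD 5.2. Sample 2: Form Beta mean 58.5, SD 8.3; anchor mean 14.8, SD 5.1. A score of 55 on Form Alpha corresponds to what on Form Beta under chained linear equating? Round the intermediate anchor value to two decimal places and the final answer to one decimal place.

56.3

Form Alpha → anchor (Sample 1): v = (5.2/6.5)(55 − 53.6) + 12.3 = 13.42
anchor → Form Beta (Sample 2): y = (8.3/5.1)(13.42 − 14.8) + 58.5 = 56.3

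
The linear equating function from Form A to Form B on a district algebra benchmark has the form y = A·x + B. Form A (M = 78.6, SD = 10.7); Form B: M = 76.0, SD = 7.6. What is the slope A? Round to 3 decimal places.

A = SD_Y / SD_X = 7.6 / 10.7 = 0.710

0.710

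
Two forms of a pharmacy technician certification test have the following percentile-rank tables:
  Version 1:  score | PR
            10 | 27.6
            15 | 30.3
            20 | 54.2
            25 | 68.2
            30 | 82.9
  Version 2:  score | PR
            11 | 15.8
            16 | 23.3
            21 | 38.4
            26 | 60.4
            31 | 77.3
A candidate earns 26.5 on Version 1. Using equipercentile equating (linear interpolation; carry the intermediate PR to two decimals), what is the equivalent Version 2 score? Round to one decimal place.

29.6

PR of 26.5 on Version 1: 68.2 + (26.5 − 25)/(30 − 25) × (82.9 − 68.2) = 72.61
On Version 2, PR 72.61 falls between score 26 (PR 60.4) and 31 (PR 77.3).
Interpolate: 26 + (72.61 − 60.4)/(77.3 − 60.4) × (31 − 26) = 29.6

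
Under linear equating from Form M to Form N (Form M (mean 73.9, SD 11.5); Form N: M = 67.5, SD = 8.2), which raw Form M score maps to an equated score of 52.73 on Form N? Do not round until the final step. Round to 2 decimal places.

Invert y = (SD_Y/SD_X)(x − M_X) + M_Y:
x = (SD_X/SD_Y)(y − M_Y) + M_X = (11.5/8.2)(52.73 − 67.5) + 73.9
x = 1.402439 × -14.770 + 73.9 = 53.19

53.19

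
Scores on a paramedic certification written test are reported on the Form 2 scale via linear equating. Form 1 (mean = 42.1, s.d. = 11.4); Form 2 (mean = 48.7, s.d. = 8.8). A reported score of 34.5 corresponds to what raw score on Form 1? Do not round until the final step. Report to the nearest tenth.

23.7

Invert y = (SD_Y/SD_X)(x − M_X) + M_Y:
x = (SD_X/SD_Y)(y − M_Y) + M_X = (11.4/8.8)(34.5 − 48.7) + 42.1
x = 1.295455 × -14.200 + 42.1 = 23.7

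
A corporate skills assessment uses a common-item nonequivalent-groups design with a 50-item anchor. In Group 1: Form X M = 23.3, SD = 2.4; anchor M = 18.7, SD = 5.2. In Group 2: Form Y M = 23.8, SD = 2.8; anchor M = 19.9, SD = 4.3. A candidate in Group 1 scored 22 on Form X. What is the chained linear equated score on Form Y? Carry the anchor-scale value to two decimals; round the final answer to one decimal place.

Form X → anchor (Group 1): v = (5.2/2.4)(22 − 23.3) + 18.7 = 15.88
anchor → Form Y (Group 2): y = (2.8/4.3)(15.88 − 19.9) + 23.8 = 21.2

21.2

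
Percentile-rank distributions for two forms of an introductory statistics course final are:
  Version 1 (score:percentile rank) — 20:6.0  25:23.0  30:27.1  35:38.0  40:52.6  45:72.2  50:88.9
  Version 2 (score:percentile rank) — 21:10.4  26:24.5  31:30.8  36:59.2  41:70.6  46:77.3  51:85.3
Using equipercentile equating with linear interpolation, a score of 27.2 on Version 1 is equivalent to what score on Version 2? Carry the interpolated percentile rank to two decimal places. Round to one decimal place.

PR of 27.2 on Version 1: 23.0 + (27.2 − 25)/(30 − 25) × (27.1 − 23.0) = 24.80
On Version 2, PR 24.80 falls between score 26 (PR 24.5) and 31 (PR 30.8).
Interpolate: 26 + (24.80 − 24.5)/(30.8 − 24.5) × (31 − 26) = 26.2

26.2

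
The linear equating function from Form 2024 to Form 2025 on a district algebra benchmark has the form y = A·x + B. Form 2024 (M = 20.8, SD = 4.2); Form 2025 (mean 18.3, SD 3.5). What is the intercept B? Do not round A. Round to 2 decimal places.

0.97

A = SD_Y / SD_X = 3.5 / 4.2 = 0.833333
B = M_Y − A·M_X = 18.3 − 0.833333 × 20.8 = 0.97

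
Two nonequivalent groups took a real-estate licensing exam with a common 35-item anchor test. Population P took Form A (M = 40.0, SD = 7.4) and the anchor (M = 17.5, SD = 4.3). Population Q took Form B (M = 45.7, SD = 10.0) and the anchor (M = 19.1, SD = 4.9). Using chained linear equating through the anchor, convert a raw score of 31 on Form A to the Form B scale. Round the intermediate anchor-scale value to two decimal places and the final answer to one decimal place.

31.8

Form A → anchor (Population P): v = (4.3/7.4)(31 − 40.0) + 17.5 = 12.27
anchor → Form B (Population Q): y = (10.0/4.9)(12.27 − 19.1) + 45.7 = 31.8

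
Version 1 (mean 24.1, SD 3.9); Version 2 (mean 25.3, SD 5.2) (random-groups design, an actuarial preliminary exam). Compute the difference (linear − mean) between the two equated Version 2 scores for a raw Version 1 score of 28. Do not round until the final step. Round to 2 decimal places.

1.30

Mean-equated: 28 + (25.3 − 24.1) = 29.20
Linear-equated: (5.2/3.9)(28 − 24.1) + 25.3 = 30.500
Difference = 30.500 − 29.20 = 1.30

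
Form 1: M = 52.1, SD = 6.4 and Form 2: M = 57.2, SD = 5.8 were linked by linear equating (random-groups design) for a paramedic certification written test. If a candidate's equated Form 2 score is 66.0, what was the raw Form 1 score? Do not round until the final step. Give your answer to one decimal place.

61.8

Invert y = (SD_Y/SD_X)(x − M_X) + M_Y:
x = (SD_X/SD_Y)(y − M_Y) + M_X = (6.4/5.8)(66.0 − 57.2) + 52.1
x = 1.103448 × 8.800 + 52.1 = 61.8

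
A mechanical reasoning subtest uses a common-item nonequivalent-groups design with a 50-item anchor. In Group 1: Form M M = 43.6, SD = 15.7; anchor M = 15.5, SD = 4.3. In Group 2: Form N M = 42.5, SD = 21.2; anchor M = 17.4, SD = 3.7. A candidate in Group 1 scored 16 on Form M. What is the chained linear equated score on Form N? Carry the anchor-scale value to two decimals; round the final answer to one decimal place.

Form M → anchor (Group 1): v = (4.3/15.7)(16 − 43.6) + 15.5 = 7.94
anchor → Form N (Group 2): y = (21.2/3.7)(7.94 − 17.4) + 42.5 = -11.7

-11.7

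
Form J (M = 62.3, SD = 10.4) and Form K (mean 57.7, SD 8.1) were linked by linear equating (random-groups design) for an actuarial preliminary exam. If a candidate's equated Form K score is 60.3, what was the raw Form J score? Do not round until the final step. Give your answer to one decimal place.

65.6

Invert y = (SD_Y/SD_X)(x − M_X) + M_Y:
x = (SD_X/SD_Y)(y − M_Y) + M_X = (10.4/8.1)(60.3 − 57.7) + 62.3
x = 1.283951 × 2.600 + 62.3 = 65.6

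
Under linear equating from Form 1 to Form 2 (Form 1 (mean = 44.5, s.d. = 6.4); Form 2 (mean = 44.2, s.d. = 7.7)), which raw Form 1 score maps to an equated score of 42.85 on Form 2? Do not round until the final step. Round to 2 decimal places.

Invert y = (SD_Y/SD_X)(x − M_X) + M_Y:
x = (SD_X/SD_Y)(y − M_Y) + M_X = (6.4/7.7)(42.85 − 44.2) + 44.5
x = 0.831169 × -1.350 + 44.5 = 43.38

43.38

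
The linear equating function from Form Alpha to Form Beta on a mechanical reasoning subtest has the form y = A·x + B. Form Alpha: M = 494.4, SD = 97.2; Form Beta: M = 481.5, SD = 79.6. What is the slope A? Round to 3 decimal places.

0.819

A = SD_Y / SD_X = 79.6 / 97.2 = 0.819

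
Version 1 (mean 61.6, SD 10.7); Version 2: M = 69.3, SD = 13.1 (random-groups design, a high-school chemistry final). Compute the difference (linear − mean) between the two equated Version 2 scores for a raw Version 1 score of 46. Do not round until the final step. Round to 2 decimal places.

-3.50

Mean-equated: 46 + (69.3 − 61.6) = 53.70
Linear-equated: (13.1/10.7)(46 − 61.6) + 69.3 = 50.201
Difference = 50.201 − 53.70 = -3.50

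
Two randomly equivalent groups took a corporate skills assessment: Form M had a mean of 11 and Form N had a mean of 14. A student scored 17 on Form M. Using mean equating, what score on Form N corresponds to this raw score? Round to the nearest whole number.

20

Mean equating: y = x + (M_Y − M_X) = 17 + (14 − 11) = 20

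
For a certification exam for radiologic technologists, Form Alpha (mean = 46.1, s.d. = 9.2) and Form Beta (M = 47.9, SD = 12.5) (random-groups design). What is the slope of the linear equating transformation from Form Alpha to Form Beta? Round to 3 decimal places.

1.359

A = SD_Y / SD_X = 12.5 / 9.2 = 1.359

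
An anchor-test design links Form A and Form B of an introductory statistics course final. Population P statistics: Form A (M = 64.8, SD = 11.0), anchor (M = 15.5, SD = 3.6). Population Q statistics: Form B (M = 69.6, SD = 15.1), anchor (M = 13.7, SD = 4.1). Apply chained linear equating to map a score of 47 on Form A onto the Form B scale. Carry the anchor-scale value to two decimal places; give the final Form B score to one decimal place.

Form A → anchor (Population P): v = (3.6/11.0)(47 − 64.8) + 15.5 = 9.67
anchor → Form B (Population Q): y = (15.1/4.1)(9.67 − 13.7) + 69.6 = 54.8

54.8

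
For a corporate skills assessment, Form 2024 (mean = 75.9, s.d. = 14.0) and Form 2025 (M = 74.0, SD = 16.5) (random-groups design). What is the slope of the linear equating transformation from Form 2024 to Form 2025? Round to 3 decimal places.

1.179

A = SD_Y / SD_X = 16.5 / 14.0 = 1.179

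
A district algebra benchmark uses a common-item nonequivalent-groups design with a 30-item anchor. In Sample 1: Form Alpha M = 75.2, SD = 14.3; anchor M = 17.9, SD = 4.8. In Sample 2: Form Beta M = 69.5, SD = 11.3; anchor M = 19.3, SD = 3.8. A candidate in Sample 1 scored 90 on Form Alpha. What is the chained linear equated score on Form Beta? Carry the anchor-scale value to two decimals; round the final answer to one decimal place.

Form Alpha → anchor (Sample 1): v = (4.8/14.3)(90 − 75.2) + 17.9 = 22.87
anchor → Form Beta (Sample 2): y = (11.3/3.8)(22.87 − 19.3) + 69.5 = 80.1

80.1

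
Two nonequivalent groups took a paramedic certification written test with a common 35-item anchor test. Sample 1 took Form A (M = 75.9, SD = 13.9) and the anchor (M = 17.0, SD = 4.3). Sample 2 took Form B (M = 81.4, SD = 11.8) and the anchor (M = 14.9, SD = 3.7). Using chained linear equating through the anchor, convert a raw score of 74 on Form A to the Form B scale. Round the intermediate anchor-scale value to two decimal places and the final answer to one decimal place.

Form A → anchor (Sample 1): v = (4.3/13.9)(74 − 75.9) + 17.0 = 16.41
anchor → Form B (Sample 2): y = (11.8/3.7)(16.41 − 14.9) + 81.4 = 86.2

86.2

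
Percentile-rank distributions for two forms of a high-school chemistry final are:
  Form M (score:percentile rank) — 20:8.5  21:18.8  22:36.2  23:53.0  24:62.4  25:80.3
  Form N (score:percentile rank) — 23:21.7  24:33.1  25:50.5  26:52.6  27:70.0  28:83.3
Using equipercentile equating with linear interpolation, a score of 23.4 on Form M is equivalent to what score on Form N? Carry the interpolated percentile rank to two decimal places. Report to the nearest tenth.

26.2

PR of 23.4 on Form M: 53.0 + (23.4 − 23)/(24 − 23) × (62.4 − 53.0) = 56.76
On Form N, PR 56.76 falls between score 26 (PR 52.6) and 27 (PR 70.0).
Interpolate: 26 + (56.76 − 52.6)/(70.0 − 52.6) × (27 − 26) = 26.2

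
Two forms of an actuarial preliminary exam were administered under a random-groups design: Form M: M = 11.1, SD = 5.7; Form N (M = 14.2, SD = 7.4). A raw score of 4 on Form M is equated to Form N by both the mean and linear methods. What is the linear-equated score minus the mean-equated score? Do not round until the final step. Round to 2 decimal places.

Mean-equated: 4 + (14.2 − 11.1) = 7.10
Linear-equated: (7.4/5.7)(4 − 11.1) + 14.2 = 4.982
Difference = 4.982 − 7.10 = -2.12

-2.12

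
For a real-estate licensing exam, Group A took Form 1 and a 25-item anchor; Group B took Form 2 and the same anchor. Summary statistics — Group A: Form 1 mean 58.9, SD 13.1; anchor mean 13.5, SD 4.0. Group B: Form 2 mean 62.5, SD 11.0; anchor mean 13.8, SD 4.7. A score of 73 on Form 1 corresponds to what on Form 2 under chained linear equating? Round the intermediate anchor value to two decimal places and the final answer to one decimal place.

Form 1 → anchor (Group A): v = (4.0/13.1)(73 − 58.9) + 13.5 = 17.81
anchor → Form 2 (Group B): y = (11.0/4.7)(17.81 − 13.8) + 62.5 = 71.9

71.9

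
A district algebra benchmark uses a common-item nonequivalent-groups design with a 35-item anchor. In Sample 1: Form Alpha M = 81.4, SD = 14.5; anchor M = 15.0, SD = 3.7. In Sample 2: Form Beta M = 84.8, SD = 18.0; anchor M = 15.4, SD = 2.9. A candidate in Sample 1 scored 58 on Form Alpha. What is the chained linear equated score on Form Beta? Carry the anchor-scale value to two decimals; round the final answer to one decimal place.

Form Alpha → anchor (Sample 1): v = (3.7/14.5)(58 − 81.4) + 15.0 = 9.03
anchor → Form Beta (Sample 2): y = (18.0/2.9)(9.03 − 15.4) + 84.8 = 45.3

45.3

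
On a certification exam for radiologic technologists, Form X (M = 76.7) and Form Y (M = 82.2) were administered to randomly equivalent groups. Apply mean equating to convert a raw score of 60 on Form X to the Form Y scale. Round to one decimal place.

Mean equating: y = x + (M_Y − M_X) = 60 + (82.2 − 76.7) = 65.5

65.5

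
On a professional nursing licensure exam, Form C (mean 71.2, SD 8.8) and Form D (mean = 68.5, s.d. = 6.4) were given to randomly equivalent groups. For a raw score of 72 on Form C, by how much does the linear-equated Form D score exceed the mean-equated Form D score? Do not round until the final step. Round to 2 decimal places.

-0.22

Mean-equated: 72 + (68.5 − 71.2) = 69.30
Linear-equated: (6.4/8.8)(72 − 71.2) + 68.5 = 69.082
Difference = 69.082 − 69.30 = -0.22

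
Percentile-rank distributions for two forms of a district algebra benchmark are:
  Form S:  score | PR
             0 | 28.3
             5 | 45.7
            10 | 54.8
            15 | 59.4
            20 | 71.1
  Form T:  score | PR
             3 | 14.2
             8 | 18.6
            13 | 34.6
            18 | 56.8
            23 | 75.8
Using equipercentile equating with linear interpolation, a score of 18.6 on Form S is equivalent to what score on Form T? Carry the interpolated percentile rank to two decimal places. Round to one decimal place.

20.9

PR of 18.6 on Form S: 59.4 + (18.6 − 15)/(20 − 15) × (71.1 − 59.4) = 67.82
On Form T, PR 67.82 falls between score 18 (PR 56.8) and 23 (PR 75.8).
Interpolate: 18 + (67.82 − 56.8)/(75.8 − 56.8) × (23 − 18) = 20.9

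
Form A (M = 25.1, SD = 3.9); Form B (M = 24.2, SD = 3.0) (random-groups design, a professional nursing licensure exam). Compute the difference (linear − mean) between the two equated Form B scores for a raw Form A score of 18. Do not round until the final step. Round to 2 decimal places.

Mean-equated: 18 + (24.2 − 25.1) = 17.10
Linear-equated: (3.0/3.9)(18 − 25.1) + 24.2 = 18.738
Difference = 18.738 − 17.10 = 1.64

1.64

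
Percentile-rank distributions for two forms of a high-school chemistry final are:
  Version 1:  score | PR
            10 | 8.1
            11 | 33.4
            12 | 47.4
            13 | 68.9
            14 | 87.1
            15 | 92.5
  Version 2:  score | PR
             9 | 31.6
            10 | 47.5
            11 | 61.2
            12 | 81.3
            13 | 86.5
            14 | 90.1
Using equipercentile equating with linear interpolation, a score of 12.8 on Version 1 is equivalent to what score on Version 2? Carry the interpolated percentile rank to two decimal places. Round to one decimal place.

PR of 12.8 on Version 1: 47.4 + (12.8 − 12)/(13 − 12) × (68.9 − 47.4) = 64.60
On Version 2, PR 64.60 falls between score 11 (PR 61.2) and 12 (PR 81.3).
Interpolate: 11 + (64.60 − 61.2)/(81.3 − 61.2) × (12 − 11) = 11.2

11.2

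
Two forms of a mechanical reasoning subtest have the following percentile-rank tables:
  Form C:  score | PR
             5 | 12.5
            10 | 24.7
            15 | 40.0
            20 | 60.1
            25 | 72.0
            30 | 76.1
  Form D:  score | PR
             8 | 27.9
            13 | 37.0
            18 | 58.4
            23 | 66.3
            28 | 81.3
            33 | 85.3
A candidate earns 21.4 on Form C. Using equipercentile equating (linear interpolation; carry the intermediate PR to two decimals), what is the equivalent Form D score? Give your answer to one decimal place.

21.2

PR of 21.4 on Form C: 60.1 + (21.4 − 20)/(25 − 20) × (72.0 − 60.1) = 63.43
On Form D, PR 63.43 falls between score 18 (PR 58.4) and 23 (PR 66.3).
Interpolate: 18 + (63.43 − 58.4)/(66.3 − 58.4) × (23 − 18) = 21.2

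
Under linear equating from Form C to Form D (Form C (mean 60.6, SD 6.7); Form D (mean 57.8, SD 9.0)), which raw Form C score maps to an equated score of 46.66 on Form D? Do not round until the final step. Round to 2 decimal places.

Invert y = (SD_Y/SD_X)(x − M_X) + M_Y:
x = (SD_X/SD_Y)(y − M_Y) + M_X = (6.7/9.0)(46.66 − 57.8) + 60.6
x = 0.744444 × -11.140 + 60.6 = 52.31

52.31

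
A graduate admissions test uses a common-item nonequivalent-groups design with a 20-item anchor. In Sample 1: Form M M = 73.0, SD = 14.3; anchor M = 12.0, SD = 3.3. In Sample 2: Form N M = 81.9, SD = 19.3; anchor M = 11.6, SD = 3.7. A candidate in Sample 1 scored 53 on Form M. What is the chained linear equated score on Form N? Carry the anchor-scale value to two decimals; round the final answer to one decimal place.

59.9

Form M → anchor (Sample 1): v = (3.3/14.3)(53 − 73.0) + 12.0 = 7.38
anchor → Form N (Sample 2): y = (19.3/3.7)(7.38 − 11.6) + 81.9 = 59.9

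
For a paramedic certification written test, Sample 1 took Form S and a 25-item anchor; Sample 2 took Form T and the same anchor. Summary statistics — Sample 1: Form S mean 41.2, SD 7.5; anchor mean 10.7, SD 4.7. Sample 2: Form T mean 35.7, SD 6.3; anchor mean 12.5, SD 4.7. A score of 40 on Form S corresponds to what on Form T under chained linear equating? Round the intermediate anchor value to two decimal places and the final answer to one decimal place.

Form S → anchor (Sample 1): v = (4.7/7.5)(40 − 41.2) + 10.7 = 9.95
anchor → Form T (Sample 2): y = (6.3/4.7)(9.95 − 12.5) + 35.7 = 32.3

32.3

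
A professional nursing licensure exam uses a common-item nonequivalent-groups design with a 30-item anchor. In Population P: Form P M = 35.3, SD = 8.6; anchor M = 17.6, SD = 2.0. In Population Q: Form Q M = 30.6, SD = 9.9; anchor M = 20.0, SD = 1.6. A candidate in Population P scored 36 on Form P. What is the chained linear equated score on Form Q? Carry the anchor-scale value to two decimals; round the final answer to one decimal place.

16.7

Form P → anchor (Population P): v = (2.0/8.6)(36 − 35.3) + 17.6 = 17.76
anchor → Form Q (Population Q): y = (9.9/1.6)(17.76 − 20.0) + 30.6 = 16.7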